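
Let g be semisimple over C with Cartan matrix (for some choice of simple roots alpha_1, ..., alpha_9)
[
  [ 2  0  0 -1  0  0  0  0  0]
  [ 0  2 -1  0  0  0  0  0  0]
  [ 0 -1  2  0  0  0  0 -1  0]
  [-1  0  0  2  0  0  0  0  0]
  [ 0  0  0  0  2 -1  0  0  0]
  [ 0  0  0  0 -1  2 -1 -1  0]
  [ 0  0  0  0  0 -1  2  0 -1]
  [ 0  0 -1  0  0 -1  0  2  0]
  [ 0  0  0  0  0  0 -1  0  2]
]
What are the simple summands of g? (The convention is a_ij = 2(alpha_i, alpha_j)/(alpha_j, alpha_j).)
type A_2 + type E_7

The diagram associated to this matrix has two connected components: the simple roots {alpha_1, alpha_4} form a chain of 2 nodes with single edges (A_2), and {alpha_2, alpha_3, alpha_5, alpha_6, alpha_7, alpha_8, alpha_9} form a chain of 6 nodes with one extra node attached to the third node from one end (E_7). A semisimple Lie algebra decomposes uniquely as the direct sum of simple ideals, one per connected component of its Dynkin diagram, so g ≅ A_2 ⊕ E_7 (dimension 8 + 133 = 141).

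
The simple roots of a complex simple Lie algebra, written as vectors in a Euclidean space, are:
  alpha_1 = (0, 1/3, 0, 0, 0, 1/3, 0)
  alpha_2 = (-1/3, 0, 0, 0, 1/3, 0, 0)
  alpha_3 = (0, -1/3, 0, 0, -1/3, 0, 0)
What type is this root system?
Compute the Cartan integers a_ij = 2(alpha_i, alpha_j)/(alpha_j, alpha_j); the resulting 3x3 Cartan matrix is
[[2, 0, -1], [0, 2, -1], [-1, -1, 2]].
All simple roots have the same length, so the diagram is simply laced. The associated Dynkin diagram is a chain of 3 nodes with single edges (A_3), so the type is A_3 (the algebra sl(4)).

type A_3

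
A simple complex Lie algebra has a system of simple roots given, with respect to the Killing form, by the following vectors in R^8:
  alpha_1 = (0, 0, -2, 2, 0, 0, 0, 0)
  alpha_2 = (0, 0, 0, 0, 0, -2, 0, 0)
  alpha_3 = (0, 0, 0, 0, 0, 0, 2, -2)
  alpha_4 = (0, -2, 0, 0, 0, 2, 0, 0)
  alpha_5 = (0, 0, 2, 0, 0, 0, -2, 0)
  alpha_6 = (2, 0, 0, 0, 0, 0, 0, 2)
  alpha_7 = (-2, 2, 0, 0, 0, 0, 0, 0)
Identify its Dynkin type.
Compute the Cartan integers a_ij = 2(alpha_i, alpha_j)/(alpha_j, alpha_j); the resulting 7x7 Cartan matrix is
[[2, 0, 0, 0, -1, 0, 0], [0, 2, 0, -1, 0, 0, 0], [0, 0, 2, 0, -1, -1, 0], [0, -2, 0, 2, 0, 0, -1], [-1, 0, -1, 0, 2, 0, 0], [0, 0, -1, 0, 0, 2, -1], [0, 0, 0, -1, 0, -1, 2]].
The roots have two lengths (squared-length ratio 2:1); the short ones are alpha_{2}. The associated Dynkin diagram is a chain of 7 nodes with a double edge at one end; the terminal node there is the unique short simple root (B_7), so the type is B_7 (the algebra so(15)).

type B_7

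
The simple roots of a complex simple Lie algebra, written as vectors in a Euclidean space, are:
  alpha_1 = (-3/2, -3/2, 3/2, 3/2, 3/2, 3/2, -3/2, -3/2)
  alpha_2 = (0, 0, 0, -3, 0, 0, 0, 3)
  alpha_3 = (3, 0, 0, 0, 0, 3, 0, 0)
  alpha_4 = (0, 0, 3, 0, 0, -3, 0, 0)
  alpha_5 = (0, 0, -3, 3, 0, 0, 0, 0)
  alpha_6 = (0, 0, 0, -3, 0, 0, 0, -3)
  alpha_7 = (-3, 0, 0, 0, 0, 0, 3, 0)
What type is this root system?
E7

Compute the Cartan integers a_ij = 2(alpha_i, alpha_j)/(alpha_j, alpha_j); the resulting 7x7 Cartan matrix is
[[2, -1, 0, 0, 0, 0, 0], [-1, 2, 0, 0, -1, 0, 0], [0, 0, 2, -1, 0, 0, -1], [0, 0, -1, 2, -1, 0, 0], [0, -1, 0, -1, 2, -1, 0], [0, 0, 0, 0, -1, 2, 0], [0, 0, -1, 0, 0, 0, 2]].
All simple roots have the same length, so the diagram is simply laced. The associated Dynkin diagram is a chain of 6 nodes with one extra node attached to the third node from one end (E_7), so the type is E_7.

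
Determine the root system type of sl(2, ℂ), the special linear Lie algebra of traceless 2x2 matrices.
This is sl(2), which has dimension 2^2 - 1 = 3 and rank 2 - 1 = 1 (a Cartan subalgebra is the diagonal traceless matrices). In the classification of classical Lie algebras, the special linear algebra sl(n+1) has type A_n; here n = 1, so the Dynkin diagram is a chain of 1 nodes with single edges (A_1). Hence the type is A_1.

A1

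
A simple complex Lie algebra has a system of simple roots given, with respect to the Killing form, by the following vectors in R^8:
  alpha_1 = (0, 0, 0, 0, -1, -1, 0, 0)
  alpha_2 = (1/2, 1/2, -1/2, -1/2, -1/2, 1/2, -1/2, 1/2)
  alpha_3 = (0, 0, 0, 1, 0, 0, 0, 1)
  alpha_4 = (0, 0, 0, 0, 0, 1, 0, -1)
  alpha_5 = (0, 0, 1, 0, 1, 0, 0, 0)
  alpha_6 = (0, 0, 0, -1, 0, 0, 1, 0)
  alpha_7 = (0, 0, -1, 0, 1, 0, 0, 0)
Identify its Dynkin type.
E7

Compute the Cartan integers a_ij = 2(alpha_i, alpha_j)/(alpha_j, alpha_j); the resulting 7x7 Cartan matrix is
[[2, 0, 0, -1, -1, 0, -1], [0, 2, 0, 0, -1, 0, 0], [0, 0, 2, -1, 0, -1, 0], [-1, 0, -1, 2, 0, 0, 0], [-1, -1, 0, 0, 2, 0, 0], [0, 0, -1, 0, 0, 2, 0], [-1, 0, 0, 0, 0, 0, 2]].
All simple roots have the same length, so the diagram is simply laced. The associated Dynkin diagram is a chain of 6 nodes with one extra node attached to the third node from one end (E_7), so the type is E_7.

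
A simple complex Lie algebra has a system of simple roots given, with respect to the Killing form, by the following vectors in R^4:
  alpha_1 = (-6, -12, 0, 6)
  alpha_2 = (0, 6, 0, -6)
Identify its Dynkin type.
G_2

Compute the Cartan integers a_ij = 2(alpha_i, alpha_j)/(alpha_j, alpha_j); the resulting 2x2 Cartan matrix is
[[2, -3], [-1, 2]].
The roots have two lengths (squared-length ratio 3:1); the short ones are alpha_{2}. The associated Dynkin diagram is two nodes joined by a triple edge (G_2), so the type is G_2.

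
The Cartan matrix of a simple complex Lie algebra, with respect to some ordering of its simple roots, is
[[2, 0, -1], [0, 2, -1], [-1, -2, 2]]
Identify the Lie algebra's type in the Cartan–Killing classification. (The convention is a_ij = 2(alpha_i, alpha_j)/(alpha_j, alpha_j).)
B_3

The matrix has rank 3 with 2's on the diagonal. Reading the off-diagonal entries as Dynkin edges (a single edge where a_ij = a_ji = -1; a double or triple edge where a_ij * a_ji = 2 or 3), the diagram is a chain of 3 nodes with a double edge at one end; the terminal node there is the unique short simple root (B_3). One simple-root ordering that puts it in standard form is (alpha_1, alpha_3, alpha_2). So the algebra is type B_3, i.e. so(7).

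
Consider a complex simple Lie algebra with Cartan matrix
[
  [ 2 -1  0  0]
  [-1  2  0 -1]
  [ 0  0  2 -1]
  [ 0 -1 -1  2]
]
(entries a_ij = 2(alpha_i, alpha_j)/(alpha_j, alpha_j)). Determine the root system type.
type A_4

The matrix has rank 4 with 2's on the diagonal. Reading the off-diagonal entries as Dynkin edges (a single edge where a_ij = a_ji = -1; a double or triple edge where a_ij * a_ji = 2 or 3), the diagram is a chain of 4 nodes with single edges (A_4). One simple-root ordering that puts it in standard form is (alpha_1, alpha_2, alpha_4, alpha_3). So the algebra is type A_4, i.e. sl(5).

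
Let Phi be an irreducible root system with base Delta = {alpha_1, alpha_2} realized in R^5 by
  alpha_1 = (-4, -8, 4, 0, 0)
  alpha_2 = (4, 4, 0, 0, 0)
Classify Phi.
type G_2

Compute the Cartan integers a_ij = 2(alpha_i, alpha_j)/(alpha_j, alpha_j); the resulting 2x2 Cartan matrix is
[[2, -3], [-1, 2]].
The roots have two lengths (squared-length ratio 3:1); the short ones are alpha_{2}. The associated Dynkin diagram is two nodes joined by a triple edge (G_2), so the type is G_2.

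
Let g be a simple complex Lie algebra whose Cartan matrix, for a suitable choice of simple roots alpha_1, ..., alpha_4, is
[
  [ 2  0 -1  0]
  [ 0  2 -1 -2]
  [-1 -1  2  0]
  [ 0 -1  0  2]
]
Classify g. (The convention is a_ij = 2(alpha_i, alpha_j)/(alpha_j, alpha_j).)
B_4

The matrix has rank 4 with 2's on the diagonal. Reading the off-diagonal entries as Dynkin edges (a single edge where a_ij = a_ji = -1; a double or triple edge where a_ij * a_ji = 2 or 3), the diagram is a chain of 4 nodes with a double edge at one end; the terminal node there is the unique short simple root (B_4). One simple-root ordering that puts it in standard form is (alpha_1, alpha_3, alpha_2, alpha_4). So the algebra is type B_4, i.e. so(9).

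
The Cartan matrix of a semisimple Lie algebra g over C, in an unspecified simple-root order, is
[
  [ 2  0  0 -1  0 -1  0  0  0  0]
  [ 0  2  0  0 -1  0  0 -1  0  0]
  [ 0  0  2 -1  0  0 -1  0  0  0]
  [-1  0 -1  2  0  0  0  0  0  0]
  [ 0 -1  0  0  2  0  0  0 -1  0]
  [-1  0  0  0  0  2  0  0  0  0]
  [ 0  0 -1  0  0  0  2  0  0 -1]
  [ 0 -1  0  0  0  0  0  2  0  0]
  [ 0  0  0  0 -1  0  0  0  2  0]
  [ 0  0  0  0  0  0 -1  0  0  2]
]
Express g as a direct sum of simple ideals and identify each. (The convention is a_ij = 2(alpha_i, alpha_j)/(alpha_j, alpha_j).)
The diagram associated to this matrix has two connected components: the simple roots {alpha_2, alpha_5, alpha_8, alpha_9} form a chain of 4 nodes with single edges (A_4), and {alpha_1, alpha_3, alpha_4, alpha_6, alpha_7, alpha_10} form a chain of 6 nodes with single edges (A_6). A semisimple Lie algebra decomposes uniquely as the direct sum of simple ideals, one per connected component of its Dynkin diagram, so g ≅ A_4 ⊕ A_6 (dimension 24 + 48 = 72).

A_4 ⊕ A_6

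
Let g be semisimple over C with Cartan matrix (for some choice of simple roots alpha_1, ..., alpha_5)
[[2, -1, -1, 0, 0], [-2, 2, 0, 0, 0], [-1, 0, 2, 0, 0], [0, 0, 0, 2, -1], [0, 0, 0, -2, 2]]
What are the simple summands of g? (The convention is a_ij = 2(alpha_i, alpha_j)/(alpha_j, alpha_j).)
The diagram associated to this matrix has two connected components: the simple roots {alpha_4, alpha_5} form a chain of 2 nodes with a double edge at one end; the terminal node there is the unique short simple root (B_2), and {alpha_1, alpha_2, alpha_3} form a chain of 3 nodes with a double edge at one end; the terminal node there is the unique long simple root (C_3). A semisimple Lie algebra decomposes uniquely as the direct sum of simple ideals, one per connected component of its Dynkin diagram, so g ≅ B_2 ⊕ C_3 (dimension 10 + 21 = 31).

B2 ⊕ C3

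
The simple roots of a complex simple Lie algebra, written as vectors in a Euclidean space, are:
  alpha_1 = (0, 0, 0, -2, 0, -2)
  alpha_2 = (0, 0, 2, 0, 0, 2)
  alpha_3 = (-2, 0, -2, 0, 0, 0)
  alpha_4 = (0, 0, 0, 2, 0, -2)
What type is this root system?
D_4 (so(8))

Compute the Cartan integers a_ij = 2(alpha_i, alpha_j)/(alpha_j, alpha_j); the resulting 4x4 Cartan matrix is
[[2, -1, 0, 0], [-1, 2, -1, -1], [0, -1, 2, 0], [0, -1, 0, 2]].
All simple roots have the same length, so the diagram is simply laced. The associated Dynkin diagram is a chain of 2 nodes with a fork of two nodes at one end (D_4), so the type is D_4 (the algebra so(8)).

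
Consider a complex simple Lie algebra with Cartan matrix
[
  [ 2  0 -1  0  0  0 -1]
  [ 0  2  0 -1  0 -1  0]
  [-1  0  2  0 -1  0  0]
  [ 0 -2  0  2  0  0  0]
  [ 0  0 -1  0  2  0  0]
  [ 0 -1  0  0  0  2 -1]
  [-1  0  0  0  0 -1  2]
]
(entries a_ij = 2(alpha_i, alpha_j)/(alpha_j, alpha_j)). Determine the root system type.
The matrix has rank 7 with 2's on the diagonal. Reading the off-diagonal entries as Dynkin edges (a single edge where a_ij = a_ji = -1; a double or triple edge where a_ij * a_ji = 2 or 3), the diagram is a chain of 7 nodes with a double edge at one end; the terminal node there is the unique long simple root (C_7). One simple-root ordering that puts it in standard form is (alpha_5, alpha_3, alpha_1, alpha_7, alpha_6, alpha_2, alpha_4). So the algebra is type C_7, i.e. sp(14).

C_7 (sp(14))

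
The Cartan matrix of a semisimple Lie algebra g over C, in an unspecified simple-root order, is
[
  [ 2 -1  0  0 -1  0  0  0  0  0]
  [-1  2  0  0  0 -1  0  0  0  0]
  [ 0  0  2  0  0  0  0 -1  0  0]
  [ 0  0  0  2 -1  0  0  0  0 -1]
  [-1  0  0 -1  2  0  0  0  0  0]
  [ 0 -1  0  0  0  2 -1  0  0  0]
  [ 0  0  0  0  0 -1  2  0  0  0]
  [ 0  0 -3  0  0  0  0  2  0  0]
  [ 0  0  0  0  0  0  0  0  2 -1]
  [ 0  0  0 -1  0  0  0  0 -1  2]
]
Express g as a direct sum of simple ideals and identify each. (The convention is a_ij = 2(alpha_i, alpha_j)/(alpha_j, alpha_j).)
A_8 ⊕ G_2

The diagram associated to this matrix has two connected components: the simple roots {alpha_1, alpha_2, alpha_4, alpha_5, alpha_6, alpha_7, alpha_9, alpha_10} form a chain of 8 nodes with single edges (A_8), and {alpha_3, alpha_8} form two nodes joined by a triple edge (G_2). A semisimple Lie algebra decomposes uniquely as the direct sum of simple ideals, one per connected component of its Dynkin diagram, so g ≅ A_8 ⊕ G_2 (dimension 80 + 14 = 94).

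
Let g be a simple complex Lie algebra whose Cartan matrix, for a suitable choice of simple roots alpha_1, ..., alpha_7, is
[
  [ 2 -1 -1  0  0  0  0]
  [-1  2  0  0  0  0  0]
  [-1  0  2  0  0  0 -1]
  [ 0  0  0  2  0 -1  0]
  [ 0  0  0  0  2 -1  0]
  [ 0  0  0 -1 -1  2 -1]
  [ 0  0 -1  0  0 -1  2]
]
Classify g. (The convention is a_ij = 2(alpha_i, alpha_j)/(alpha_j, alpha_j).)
D7

The matrix has rank 7 with 2's on the diagonal. Reading the off-diagonal entries as Dynkin edges (a single edge where a_ij = a_ji = -1; a double or triple edge where a_ij * a_ji = 2 or 3), the diagram is a chain of 5 nodes with a fork of two nodes at one end (D_7). One simple-root ordering that puts it in standard form is (alpha_2, alpha_1, alpha_3, alpha_7, alpha_6, alpha_4, alpha_5). So the algebra is type D_7, i.e. so(14).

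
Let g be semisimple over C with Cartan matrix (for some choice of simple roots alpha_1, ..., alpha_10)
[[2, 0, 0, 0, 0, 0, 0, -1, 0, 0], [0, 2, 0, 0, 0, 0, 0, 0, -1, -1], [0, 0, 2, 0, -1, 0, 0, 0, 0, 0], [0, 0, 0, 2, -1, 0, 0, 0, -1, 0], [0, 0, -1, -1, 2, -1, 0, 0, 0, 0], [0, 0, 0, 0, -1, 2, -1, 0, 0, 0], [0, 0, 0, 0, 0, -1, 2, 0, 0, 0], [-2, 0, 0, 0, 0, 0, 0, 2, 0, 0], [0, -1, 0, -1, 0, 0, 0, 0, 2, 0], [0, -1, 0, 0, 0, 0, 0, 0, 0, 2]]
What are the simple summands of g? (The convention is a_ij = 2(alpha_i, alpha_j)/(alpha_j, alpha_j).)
B_2 (so(5)) ⊕ E_8

The diagram associated to this matrix has two connected components: the simple roots {alpha_1, alpha_8} form a chain of 2 nodes with a double edge at one end; the terminal node there is the unique short simple root (B_2), and {alpha_2, alpha_3, alpha_4, alpha_5, alpha_6, alpha_7, alpha_9, alpha_10} form a chain of 7 nodes with one extra node attached to the third node from one end (E_8). A semisimple Lie algebra decomposes uniquely as the direct sum of simple ideals, one per connected component of its Dynkin diagram, so g ≅ B_2 ⊕ E_8 (dimension 10 + 248 = 258).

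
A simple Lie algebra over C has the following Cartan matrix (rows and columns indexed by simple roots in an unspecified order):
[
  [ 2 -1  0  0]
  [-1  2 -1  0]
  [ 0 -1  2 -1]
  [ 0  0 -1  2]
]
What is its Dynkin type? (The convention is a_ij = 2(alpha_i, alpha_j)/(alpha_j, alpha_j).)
The matrix has rank 4 with 2's on the diagonal. Reading the off-diagonal entries as Dynkin edges (a single edge where a_ij = a_ji = -1; a double or triple edge where a_ij * a_ji = 2 or 3), the diagram is a chain of 4 nodes with single edges (A_4). One simple-root ordering that puts it in standard form is (alpha_1, alpha_2, alpha_3, alpha_4). So the algebra is type A_4, i.e. sl(5).

A_4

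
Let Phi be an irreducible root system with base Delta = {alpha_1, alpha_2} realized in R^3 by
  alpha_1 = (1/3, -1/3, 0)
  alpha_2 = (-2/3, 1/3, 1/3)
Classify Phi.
G_2

Compute the Cartan integers a_ij = 2(alpha_i, alpha_j)/(alpha_j, alpha_j); the resulting 2x2 Cartan matrix is
[[2, -1], [-3, 2]].
The roots have two lengths (squared-length ratio 3:1); the short ones are alpha_{1}. The associated Dynkin diagram is two nodes joined by a triple edge (G_2), so the type is G_2.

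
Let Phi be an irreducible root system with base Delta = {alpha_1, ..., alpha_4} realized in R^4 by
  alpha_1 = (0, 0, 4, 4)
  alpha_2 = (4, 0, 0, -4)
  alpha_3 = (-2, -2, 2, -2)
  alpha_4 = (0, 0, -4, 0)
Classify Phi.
Compute the Cartan integers a_ij = 2(alpha_i, alpha_j)/(alpha_j, alpha_j); the resulting 4x4 Cartan matrix is
[[2, -1, 0, -2], [-1, 2, 0, 0], [0, 0, 2, -1], [-1, 0, -1, 2]].
The roots have two lengths (squared-length ratio 2:1); the short ones are alpha_{3,4}. The associated Dynkin diagram is a chain of 4 nodes with a double edge between the middle two (F_4), so the type is F_4.

type F_4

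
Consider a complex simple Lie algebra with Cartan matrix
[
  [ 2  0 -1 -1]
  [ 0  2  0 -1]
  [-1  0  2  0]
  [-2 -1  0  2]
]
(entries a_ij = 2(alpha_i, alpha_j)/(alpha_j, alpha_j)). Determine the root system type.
The matrix has rank 4 with 2's on the diagonal. Reading the off-diagonal entries as Dynkin edges (a single edge where a_ij = a_ji = -1; a double or triple edge where a_ij * a_ji = 2 or 3), the diagram is a chain of 4 nodes with a double edge between the middle two (F_4). One simple-root ordering that puts it in standard form is (alpha_2, alpha_4, alpha_1, alpha_3). So the algebra is type F_4.

F4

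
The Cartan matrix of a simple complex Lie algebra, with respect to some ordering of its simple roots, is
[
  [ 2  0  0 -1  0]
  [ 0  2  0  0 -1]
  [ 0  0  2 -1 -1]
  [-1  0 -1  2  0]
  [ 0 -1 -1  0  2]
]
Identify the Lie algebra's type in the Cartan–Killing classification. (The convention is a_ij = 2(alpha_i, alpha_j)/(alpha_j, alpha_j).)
The matrix has rank 5 with 2's on the diagonal. Reading the off-diagonal entries as Dynkin edges (a single edge where a_ij = a_ji = -1; a double or triple edge where a_ij * a_ji = 2 or 3), the diagram is a chain of 5 nodes with single edges (A_5). One simple-root ordering that puts it in standard form is (alpha_1, alpha_4, alpha_3, alpha_5, alpha_2). So the algebra is type A_5, i.e. sl(6).

A5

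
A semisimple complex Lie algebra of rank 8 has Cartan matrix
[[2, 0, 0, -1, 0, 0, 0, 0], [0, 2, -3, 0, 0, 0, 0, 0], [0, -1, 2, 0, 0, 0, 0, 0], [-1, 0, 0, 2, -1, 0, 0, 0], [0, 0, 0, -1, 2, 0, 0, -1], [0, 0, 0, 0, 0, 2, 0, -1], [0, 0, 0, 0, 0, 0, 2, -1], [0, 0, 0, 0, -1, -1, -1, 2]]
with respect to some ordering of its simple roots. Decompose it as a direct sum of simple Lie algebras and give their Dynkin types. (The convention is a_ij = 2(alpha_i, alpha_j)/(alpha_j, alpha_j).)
The diagram associated to this matrix has two connected components: the simple roots {alpha_1, alpha_4, alpha_5, alpha_6, alpha_7, alpha_8} form a chain of 4 nodes with a fork of two nodes at one end (D_6), and {alpha_2, alpha_3} form two nodes joined by a triple edge (G_2). A semisimple Lie algebra decomposes uniquely as the direct sum of simple ideals, one per connected component of its Dynkin diagram, so g ≅ D_6 ⊕ G_2 (dimension 66 + 14 = 80).

D6 ⊕ G2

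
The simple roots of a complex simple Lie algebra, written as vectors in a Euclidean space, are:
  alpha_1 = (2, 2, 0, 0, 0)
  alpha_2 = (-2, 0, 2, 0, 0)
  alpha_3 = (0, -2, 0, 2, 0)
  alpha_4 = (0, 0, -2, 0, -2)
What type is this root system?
Compute the Cartan integers a_ij = 2(alpha_i, alpha_j)/(alpha_j, alpha_j); the resulting 4x4 Cartan matrix is
[[2, -1, -1, 0], [-1, 2, 0, -1], [-1, 0, 2, 0], [0, -1, 0, 2]].
All simple roots have the same length, so the diagram is simply laced. The associated Dynkin diagram is a chain of 4 nodes with single edges (A_4), so the type is A_4 (the algebra sl(5)).

type A_4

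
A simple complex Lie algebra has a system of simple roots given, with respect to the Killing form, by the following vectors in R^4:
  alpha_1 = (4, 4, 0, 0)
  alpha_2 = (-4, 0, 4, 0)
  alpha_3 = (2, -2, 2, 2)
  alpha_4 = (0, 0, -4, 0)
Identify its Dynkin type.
F_4

Compute the Cartan integers a_ij = 2(alpha_i, alpha_j)/(alpha_j, alpha_j); the resulting 4x4 Cartan matrix is
[[2, -1, 0, 0], [-1, 2, 0, -2], [0, 0, 2, -1], [0, -1, -1, 2]].
The roots have two lengths (squared-length ratio 2:1); the short ones are alpha_{3,4}. The associated Dynkin diagram is a chain of 4 nodes with a double edge between the middle two (F_4), so the type is F_4.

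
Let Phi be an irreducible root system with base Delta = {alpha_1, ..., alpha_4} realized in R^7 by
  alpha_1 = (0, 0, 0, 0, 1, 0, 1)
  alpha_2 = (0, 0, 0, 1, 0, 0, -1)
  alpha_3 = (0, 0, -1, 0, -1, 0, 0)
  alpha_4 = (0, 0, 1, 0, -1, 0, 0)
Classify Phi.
D_4

Compute the Cartan integers a_ij = 2(alpha_i, alpha_j)/(alpha_j, alpha_j); the resulting 4x4 Cartan matrix is
[[2, -1, -1, -1], [-1, 2, 0, 0], [-1, 0, 2, 0], [-1, 0, 0, 2]].
All simple roots have the same length, so the diagram is simply laced. The associated Dynkin diagram is a chain of 2 nodes with a fork of two nodes at one end (D_4), so the type is D_4 (the algebra so(8)).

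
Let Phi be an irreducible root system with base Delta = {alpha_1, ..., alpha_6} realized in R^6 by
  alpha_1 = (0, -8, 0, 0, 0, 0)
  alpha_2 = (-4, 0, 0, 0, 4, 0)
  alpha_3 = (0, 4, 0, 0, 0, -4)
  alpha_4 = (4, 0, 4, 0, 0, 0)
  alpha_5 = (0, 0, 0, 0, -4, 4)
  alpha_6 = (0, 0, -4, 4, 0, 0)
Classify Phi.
Compute the Cartan integers a_ij = 2(alpha_i, alpha_j)/(alpha_j, alpha_j); the resulting 6x6 Cartan matrix is
[[2, 0, -2, 0, 0, 0], [0, 2, 0, -1, -1, 0], [-1, 0, 2, 0, -1, 0], [0, -1, 0, 2, 0, -1], [0, -1, -1, 0, 2, 0], [0, 0, 0, -1, 0, 2]].
The roots have two lengths (squared-length ratio 2:1); the short ones are alpha_{2,3,4,5,6}. The associated Dynkin diagram is a chain of 6 nodes with a double edge at one end; the terminal node there is the unique long simple root (C_6), so the type is C_6 (the algebra sp(12)).

C_6 (sp(12))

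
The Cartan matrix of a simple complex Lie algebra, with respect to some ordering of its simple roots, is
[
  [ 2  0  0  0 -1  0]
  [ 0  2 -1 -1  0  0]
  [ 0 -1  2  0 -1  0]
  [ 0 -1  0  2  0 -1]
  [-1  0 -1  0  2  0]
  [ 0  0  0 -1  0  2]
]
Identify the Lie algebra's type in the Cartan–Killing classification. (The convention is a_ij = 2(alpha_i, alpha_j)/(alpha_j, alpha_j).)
type A_6

The matrix has rank 6 with 2's on the diagonal. Reading the off-diagonal entries as Dynkin edges (a single edge where a_ij = a_ji = -1; a double or triple edge where a_ij * a_ji = 2 or 3), the diagram is a chain of 6 nodes with single edges (A_6). One simple-root ordering that puts it in standard form is (alpha_1, alpha_5, alpha_3, alpha_2, alpha_4, alpha_6). So the algebra is type A_6, i.e. sl(7).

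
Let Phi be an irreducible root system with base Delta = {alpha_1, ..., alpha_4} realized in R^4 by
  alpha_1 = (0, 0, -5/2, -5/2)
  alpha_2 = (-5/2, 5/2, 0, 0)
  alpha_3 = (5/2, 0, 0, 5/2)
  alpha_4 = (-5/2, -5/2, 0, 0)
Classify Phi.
Compute the Cartan integers a_ij = 2(alpha_i, alpha_j)/(alpha_j, alpha_j); the resulting 4x4 Cartan matrix is
[[2, 0, -1, 0], [0, 2, -1, 0], [-1, -1, 2, -1], [0, 0, -1, 2]].
All simple roots have the same length, so the diagram is simply laced. The associated Dynkin diagram is a chain of 2 nodes with a fork of two nodes at one end (D_4), so the type is D_4 (the algebra so(8)).

type D_4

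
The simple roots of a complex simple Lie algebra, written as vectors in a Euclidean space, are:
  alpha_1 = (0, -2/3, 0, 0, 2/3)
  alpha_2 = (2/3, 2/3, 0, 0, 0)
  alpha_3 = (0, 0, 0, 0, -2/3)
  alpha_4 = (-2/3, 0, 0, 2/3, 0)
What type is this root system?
Compute the Cartan integers a_ij = 2(alpha_i, alpha_j)/(alpha_j, alpha_j); the resulting 4x4 Cartan matrix is
[[2, -1, -2, 0], [-1, 2, 0, -1], [-1, 0, 2, 0], [0, -1, 0, 2]].
The roots have two lengths (squared-length ratio 2:1); the short ones are alpha_{3}. The associated Dynkin diagram is a chain of 4 nodes with a double edge at one end; the terminal node there is the unique short simple root (B_4), so the type is B_4 (the algebra so(9)).

B_4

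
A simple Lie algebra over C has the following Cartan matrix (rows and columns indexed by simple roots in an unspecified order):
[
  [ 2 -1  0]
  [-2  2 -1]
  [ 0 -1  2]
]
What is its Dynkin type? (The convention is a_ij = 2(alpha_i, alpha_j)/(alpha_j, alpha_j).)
The matrix has rank 3 with 2's on the diagonal. Reading the off-diagonal entries as Dynkin edges (a single edge where a_ij = a_ji = -1; a double or triple edge where a_ij * a_ji = 2 or 3), the diagram is a chain of 3 nodes with a double edge at one end; the terminal node there is the unique short simple root (B_3). One simple-root ordering that puts it in standard form is (alpha_3, alpha_2, alpha_1). So the algebra is type B_3, i.e. so(7).

B_3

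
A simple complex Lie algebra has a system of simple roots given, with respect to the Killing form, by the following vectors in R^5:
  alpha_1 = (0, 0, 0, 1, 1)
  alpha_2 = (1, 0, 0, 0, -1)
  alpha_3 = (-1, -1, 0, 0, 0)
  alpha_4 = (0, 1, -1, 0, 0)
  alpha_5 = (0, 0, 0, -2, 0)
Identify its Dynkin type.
Compute the Cartan integers a_ij = 2(alpha_i, alpha_j)/(alpha_j, alpha_j); the resulting 5x5 Cartan matrix is
[[2, -1, 0, 0, -1], [-1, 2, -1, 0, 0], [0, -1, 2, -1, 0], [0, 0, -1, 2, 0], [-2, 0, 0, 0, 2]].
The roots have two lengths (squared-length ratio 2:1); the short ones are alpha_{1,2,3,4}. The associated Dynkin diagram is a chain of 5 nodes with a double edge at one end; the terminal node there is the unique long simple root (C_5), so the type is C_5 (the algebra sp(10)).

C_5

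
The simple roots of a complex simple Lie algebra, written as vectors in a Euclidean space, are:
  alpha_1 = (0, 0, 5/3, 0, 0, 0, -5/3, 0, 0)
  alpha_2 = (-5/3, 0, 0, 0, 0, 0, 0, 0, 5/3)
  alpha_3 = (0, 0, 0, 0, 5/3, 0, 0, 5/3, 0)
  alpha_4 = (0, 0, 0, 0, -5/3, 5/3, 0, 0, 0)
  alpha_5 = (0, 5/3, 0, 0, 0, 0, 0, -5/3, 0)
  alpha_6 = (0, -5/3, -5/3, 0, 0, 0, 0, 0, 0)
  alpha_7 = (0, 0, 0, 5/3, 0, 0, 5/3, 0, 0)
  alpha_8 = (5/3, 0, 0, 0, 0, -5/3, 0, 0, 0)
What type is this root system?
Compute the Cartan integers a_ij = 2(alpha_i, alpha_j)/(alpha_j, alpha_j); the resulting 8x8 Cartan matrix is
[[2, 0, 0, 0, 0, -1, -1, 0], [0, 2, 0, 0, 0, 0, 0, -1], [0, 0, 2, -1, -1, 0, 0, 0], [0, 0, -1, 2, 0, 0, 0, -1], [0, 0, -1, 0, 2, -1, 0, 0], [-1, 0, 0, 0, -1, 2, 0, 0], [-1, 0, 0, 0, 0, 0, 2, 0], [0, -1, 0, -1, 0, 0, 0, 2]].
All simple roots have the same length, so the diagram is simply laced. The associated Dynkin diagram is a chain of 8 nodes with single edges (A_8), so the type is A_8 (the algebra sl(9)).

A_8 (sl(9))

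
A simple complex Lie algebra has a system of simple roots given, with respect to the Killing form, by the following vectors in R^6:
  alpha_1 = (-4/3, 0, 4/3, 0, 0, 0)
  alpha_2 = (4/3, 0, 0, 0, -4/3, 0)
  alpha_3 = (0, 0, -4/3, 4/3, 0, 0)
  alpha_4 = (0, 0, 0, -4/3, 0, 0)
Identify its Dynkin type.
B_4 (so(9))

Compute the Cartan integers a_ij = 2(alpha_i, alpha_j)/(alpha_j, alpha_j); the resulting 4x4 Cartan matrix is
[[2, -1, -1, 0], [-1, 2, 0, 0], [-1, 0, 2, -2], [0, 0, -1, 2]].
The roots have two lengths (squared-length ratio 2:1); the short ones are alpha_{4}. The associated Dynkin diagram is a chain of 4 nodes with a double edge at one end; the terminal node there is the unique short simple root (B_4), so the type is B_4 (the algebra so(9)).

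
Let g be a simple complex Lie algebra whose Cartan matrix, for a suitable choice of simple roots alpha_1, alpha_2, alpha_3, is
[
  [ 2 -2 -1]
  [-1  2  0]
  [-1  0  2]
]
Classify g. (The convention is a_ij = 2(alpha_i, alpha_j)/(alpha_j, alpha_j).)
type B_3

The matrix has rank 3 with 2's on the diagonal. Reading the off-diagonal entries as Dynkin edges (a single edge where a_ij = a_ji = -1; a double or triple edge where a_ij * a_ji = 2 or 3), the diagram is a chain of 3 nodes with a double edge at one end; the terminal node there is the unique short simple root (B_3). One simple-root ordering that puts it in standard form is (alpha_3, alpha_1, alpha_2). So the algebra is type B_3, i.e. so(7).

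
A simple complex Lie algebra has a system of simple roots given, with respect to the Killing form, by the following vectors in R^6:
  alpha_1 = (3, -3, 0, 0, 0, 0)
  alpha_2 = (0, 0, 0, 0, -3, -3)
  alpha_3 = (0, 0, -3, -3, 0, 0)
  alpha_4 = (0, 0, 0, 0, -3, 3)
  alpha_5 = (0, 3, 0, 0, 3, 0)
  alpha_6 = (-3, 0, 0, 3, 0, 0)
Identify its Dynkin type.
Compute the Cartan integers a_ij = 2(alpha_i, alpha_j)/(alpha_j, alpha_j); the resulting 6x6 Cartan matrix is
[[2, 0, 0, 0, -1, -1], [0, 2, 0, 0, -1, 0], [0, 0, 2, 0, 0, -1], [0, 0, 0, 2, -1, 0], [-1, -1, 0, -1, 2, 0], [-1, 0, -1, 0, 0, 2]].
All simple roots have the same length, so the diagram is simply laced. The associated Dynkin diagram is a chain of 4 nodes with a fork of two nodes at one end (D_6), so the type is D_6 (the algebra so(12)).

type D_6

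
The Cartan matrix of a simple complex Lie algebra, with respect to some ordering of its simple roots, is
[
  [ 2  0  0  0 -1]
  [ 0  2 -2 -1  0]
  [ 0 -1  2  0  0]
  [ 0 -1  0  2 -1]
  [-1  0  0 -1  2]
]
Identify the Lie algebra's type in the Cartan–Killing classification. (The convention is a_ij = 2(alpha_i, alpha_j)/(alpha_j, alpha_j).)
B_5 (so(11))

The matrix has rank 5 with 2's on the diagonal. Reading the off-diagonal entries as Dynkin edges (a single edge where a_ij = a_ji = -1; a double or triple edge where a_ij * a_ji = 2 or 3), the diagram is a chain of 5 nodes with a double edge at one end; the terminal node there is the unique short simple root (B_5). One simple-root ordering that puts it in standard form is (alpha_1, alpha_5, alpha_4, alpha_2, alpha_3). So the algebra is type B_5, i.e. so(11).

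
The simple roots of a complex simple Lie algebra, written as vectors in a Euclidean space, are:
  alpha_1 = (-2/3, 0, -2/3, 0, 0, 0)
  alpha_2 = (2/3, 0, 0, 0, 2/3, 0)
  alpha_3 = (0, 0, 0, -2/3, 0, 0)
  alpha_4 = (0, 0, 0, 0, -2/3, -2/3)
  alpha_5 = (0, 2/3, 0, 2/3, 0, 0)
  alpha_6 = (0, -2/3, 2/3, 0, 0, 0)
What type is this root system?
type B_6

Compute the Cartan integers a_ij = 2(alpha_i, alpha_j)/(alpha_j, alpha_j); the resulting 6x6 Cartan matrix is
[[2, -1, 0, 0, 0, -1], [-1, 2, 0, -1, 0, 0], [0, 0, 2, 0, -1, 0], [0, -1, 0, 2, 0, 0], [0, 0, -2, 0, 2, -1], [-1, 0, 0, 0, -1, 2]].
The roots have two lengths (squared-length ratio 2:1); the short ones are alpha_{3}. The associated Dynkin diagram is a chain of 6 nodes with a double edge at one end; the terminal node there is the unique short simple root (B_6), so the type is B_6 (the algebra so(13)).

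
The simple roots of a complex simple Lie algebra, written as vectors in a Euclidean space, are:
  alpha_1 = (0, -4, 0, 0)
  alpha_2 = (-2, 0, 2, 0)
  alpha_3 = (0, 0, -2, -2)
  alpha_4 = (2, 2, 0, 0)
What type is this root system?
type C_4

Compute the Cartan integers a_ij = 2(alpha_i, alpha_j)/(alpha_j, alpha_j); the resulting 4x4 Cartan matrix is
[[2, 0, 0, -2], [0, 2, -1, -1], [0, -1, 2, 0], [-1, -1, 0, 2]].
The roots have two lengths (squared-length ratio 2:1); the short ones are alpha_{2,3,4}. The associated Dynkin diagram is a chain of 4 nodes with a double edge at one end; the terminal node there is the unique long simple root (C_4), so the type is C_4 (the algebra sp(8)).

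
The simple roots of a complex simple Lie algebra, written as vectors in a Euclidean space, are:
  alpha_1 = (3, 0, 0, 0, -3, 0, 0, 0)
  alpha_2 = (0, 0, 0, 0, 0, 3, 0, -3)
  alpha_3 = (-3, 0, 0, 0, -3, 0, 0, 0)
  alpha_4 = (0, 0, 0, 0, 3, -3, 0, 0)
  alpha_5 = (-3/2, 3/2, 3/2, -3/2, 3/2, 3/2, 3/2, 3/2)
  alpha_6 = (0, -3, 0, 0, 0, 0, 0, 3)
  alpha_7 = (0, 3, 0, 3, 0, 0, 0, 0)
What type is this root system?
Compute the Cartan integers a_ij = 2(alpha_i, alpha_j)/(alpha_j, alpha_j); the resulting 7x7 Cartan matrix is
[[2, 0, 0, -1, -1, 0, 0], [0, 2, 0, -1, 0, -1, 0], [0, 0, 2, -1, 0, 0, 0], [-1, -1, -1, 2, 0, 0, 0], [-1, 0, 0, 0, 2, 0, 0], [0, -1, 0, 0, 0, 2, -1], [0, 0, 0, 0, 0, -1, 2]].
All simple roots have the same length, so the diagram is simply laced. The associated Dynkin diagram is a chain of 6 nodes with one extra node attached to the third node from one end (E_7), so the type is E_7.

type E_7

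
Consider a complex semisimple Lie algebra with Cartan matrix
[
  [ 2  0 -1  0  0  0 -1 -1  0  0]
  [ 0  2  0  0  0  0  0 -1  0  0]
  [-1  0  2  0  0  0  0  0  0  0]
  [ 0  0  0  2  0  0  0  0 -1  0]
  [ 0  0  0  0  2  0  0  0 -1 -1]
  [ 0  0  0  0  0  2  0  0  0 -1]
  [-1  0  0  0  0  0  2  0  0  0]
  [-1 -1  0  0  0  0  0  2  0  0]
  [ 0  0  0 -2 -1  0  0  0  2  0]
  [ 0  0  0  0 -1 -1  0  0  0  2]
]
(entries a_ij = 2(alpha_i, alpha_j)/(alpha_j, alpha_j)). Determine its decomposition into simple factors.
The diagram associated to this matrix has two connected components: the simple roots {alpha_4, alpha_5, alpha_6, alpha_9, alpha_10} form a chain of 5 nodes with a double edge at one end; the terminal node there is the unique short simple root (B_5), and {alpha_1, alpha_2, alpha_3, alpha_7, alpha_8} form a chain of 3 nodes with a fork of two nodes at one end (D_5). A semisimple Lie algebra decomposes uniquely as the direct sum of simple ideals, one per connected component of its Dynkin diagram, so g ≅ B_5 ⊕ D_5 (dimension 55 + 45 = 100).

type B_5 ⊕ type D_5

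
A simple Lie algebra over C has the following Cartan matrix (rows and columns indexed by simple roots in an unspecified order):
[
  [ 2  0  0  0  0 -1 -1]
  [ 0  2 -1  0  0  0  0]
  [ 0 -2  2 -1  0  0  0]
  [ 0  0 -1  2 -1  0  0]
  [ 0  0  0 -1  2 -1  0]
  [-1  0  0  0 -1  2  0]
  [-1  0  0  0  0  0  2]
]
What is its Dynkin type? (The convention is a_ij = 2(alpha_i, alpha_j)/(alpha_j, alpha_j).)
The matrix has rank 7 with 2's on the diagonal. Reading the off-diagonal entries as Dynkin edges (a single edge where a_ij = a_ji = -1; a double or triple edge where a_ij * a_ji = 2 or 3), the diagram is a chain of 7 nodes with a double edge at one end; the terminal node there is the unique short simple root (B_7). One simple-root ordering that puts it in standard form is (alpha_7, alpha_1, alpha_6, alpha_5, alpha_4, alpha_3, alpha_2). So the algebra is type B_7, i.e. so(15).

B_7 (so(15))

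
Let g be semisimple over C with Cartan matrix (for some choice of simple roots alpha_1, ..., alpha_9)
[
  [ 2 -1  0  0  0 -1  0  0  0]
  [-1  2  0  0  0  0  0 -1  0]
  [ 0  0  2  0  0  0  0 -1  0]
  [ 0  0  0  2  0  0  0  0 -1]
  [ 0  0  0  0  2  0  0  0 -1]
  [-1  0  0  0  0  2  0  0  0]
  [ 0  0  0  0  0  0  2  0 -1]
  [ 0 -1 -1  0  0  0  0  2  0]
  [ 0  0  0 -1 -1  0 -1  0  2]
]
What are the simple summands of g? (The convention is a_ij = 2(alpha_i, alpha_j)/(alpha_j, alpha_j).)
The diagram associated to this matrix has two connected components: the simple roots {alpha_1, alpha_2, alpha_3, alpha_6, alpha_8} form a chain of 5 nodes with single edges (A_5), and {alpha_4, alpha_5, alpha_7, alpha_9} form a chain of 2 nodes with a fork of two nodes at one end (D_4). A semisimple Lie algebra decomposes uniquely as the direct sum of simple ideals, one per connected component of its Dynkin diagram, so g ≅ A_5 ⊕ D_4 (dimension 35 + 28 = 63).

A5 + D4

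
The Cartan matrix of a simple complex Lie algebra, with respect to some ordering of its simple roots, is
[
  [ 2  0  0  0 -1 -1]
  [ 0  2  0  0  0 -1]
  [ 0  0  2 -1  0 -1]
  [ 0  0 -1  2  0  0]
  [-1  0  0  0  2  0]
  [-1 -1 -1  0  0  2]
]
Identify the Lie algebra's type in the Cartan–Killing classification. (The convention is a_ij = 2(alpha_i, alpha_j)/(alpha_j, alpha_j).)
The matrix has rank 6 with 2's on the diagonal. Reading the off-diagonal entries as Dynkin edges (a single edge where a_ij = a_ji = -1; a double or triple edge where a_ij * a_ji = 2 or 3), the diagram is a chain of 5 nodes with one extra node attached to the third node from one end (E_6). One simple-root ordering that puts it in standard form is (alpha_4, alpha_2, alpha_3, alpha_6, alpha_1, alpha_5). So the algebra is type E_6.

E_6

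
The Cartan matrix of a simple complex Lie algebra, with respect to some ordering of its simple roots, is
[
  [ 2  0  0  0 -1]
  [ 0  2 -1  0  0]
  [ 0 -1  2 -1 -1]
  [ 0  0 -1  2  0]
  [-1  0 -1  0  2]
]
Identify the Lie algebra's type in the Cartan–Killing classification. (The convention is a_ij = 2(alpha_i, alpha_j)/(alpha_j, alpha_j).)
The matrix has rank 5 with 2's on the diagonal. Reading the off-diagonal entries as Dynkin edges (a single edge where a_ij = a_ji = -1; a double or triple edge where a_ij * a_ji = 2 or 3), the diagram is a chain of 3 nodes with a fork of two nodes at one end (D_5). One simple-root ordering that puts it in standard form is (alpha_1, alpha_5, alpha_3, alpha_4, alpha_2). So the algebra is type D_5, i.e. so(10).

type D_5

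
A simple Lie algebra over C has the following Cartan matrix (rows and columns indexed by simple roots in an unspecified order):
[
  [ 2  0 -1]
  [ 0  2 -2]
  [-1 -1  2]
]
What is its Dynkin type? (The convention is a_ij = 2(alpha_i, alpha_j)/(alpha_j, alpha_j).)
The matrix has rank 3 with 2's on the diagonal. Reading the off-diagonal entries as Dynkin edges (a single edge where a_ij = a_ji = -1; a double or triple edge where a_ij * a_ji = 2 or 3), the diagram is a chain of 3 nodes with a double edge at one end; the terminal node there is the unique long simple root (C_3). One simple-root ordering that puts it in standard form is (alpha_1, alpha_3, alpha_2). So the algebra is type C_3, i.e. sp(6).

C_3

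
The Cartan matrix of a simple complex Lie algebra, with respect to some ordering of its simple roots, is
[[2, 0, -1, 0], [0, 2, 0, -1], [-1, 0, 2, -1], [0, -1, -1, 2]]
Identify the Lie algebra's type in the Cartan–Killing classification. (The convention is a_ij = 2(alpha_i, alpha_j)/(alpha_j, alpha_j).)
The matrix has rank 4 with 2's on the diagonal. Reading the off-diagonal entries as Dynkin edges (a single edge where a_ij = a_ji = -1; a double or triple edge where a_ij * a_ji = 2 or 3), the diagram is a chain of 4 nodes with single edges (A_4). One simple-root ordering that puts it in standard form is (alpha_2, alpha_4, alpha_3, alpha_1). So the algebra is type A_4, i.e. sl(5).

type A_4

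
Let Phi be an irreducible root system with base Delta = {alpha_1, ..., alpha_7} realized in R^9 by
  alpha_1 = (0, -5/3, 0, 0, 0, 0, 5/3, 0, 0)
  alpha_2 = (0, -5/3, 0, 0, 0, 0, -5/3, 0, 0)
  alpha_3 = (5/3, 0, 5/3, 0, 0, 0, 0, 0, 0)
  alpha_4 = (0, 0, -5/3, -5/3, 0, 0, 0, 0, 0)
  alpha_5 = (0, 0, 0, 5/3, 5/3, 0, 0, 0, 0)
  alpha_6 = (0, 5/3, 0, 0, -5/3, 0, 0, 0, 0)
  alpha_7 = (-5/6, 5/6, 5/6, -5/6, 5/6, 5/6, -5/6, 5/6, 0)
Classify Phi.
E_7

Compute the Cartan integers a_ij = 2(alpha_i, alpha_j)/(alpha_j, alpha_j); the resulting 7x7 Cartan matrix is
[[2, 0, 0, 0, 0, -1, -1], [0, 2, 0, 0, 0, -1, 0], [0, 0, 2, -1, 0, 0, 0], [0, 0, -1, 2, -1, 0, 0], [0, 0, 0, -1, 2, -1, 0], [-1, -1, 0, 0, -1, 2, 0], [-1, 0, 0, 0, 0, 0, 2]].
All simple roots have the same length, so the diagram is simply laced. The associated Dynkin diagram is a chain of 6 nodes with one extra node attached to the third node from one end (E_7), so the type is E_7.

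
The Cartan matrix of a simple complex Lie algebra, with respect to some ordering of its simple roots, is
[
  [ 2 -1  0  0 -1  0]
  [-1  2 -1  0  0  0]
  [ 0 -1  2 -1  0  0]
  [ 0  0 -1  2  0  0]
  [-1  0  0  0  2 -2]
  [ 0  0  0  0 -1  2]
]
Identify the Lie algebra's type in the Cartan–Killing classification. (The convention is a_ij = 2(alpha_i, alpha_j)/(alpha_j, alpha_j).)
The matrix has rank 6 with 2's on the diagonal. Reading the off-diagonal entries as Dynkin edges (a single edge where a_ij = a_ji = -1; a double or triple edge where a_ij * a_ji = 2 or 3), the diagram is a chain of 6 nodes with a double edge at one end; the terminal node there is the unique short simple root (B_6). One simple-root ordering that puts it in standard form is (alpha_4, alpha_3, alpha_2, alpha_1, alpha_5, alpha_6). So the algebra is type B_6, i.e. so(13).

B_6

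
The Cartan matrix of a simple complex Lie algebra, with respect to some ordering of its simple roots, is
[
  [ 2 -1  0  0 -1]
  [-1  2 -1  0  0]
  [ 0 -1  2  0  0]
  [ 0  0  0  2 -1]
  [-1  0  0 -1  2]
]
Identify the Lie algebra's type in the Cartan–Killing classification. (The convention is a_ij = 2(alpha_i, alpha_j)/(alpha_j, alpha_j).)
type A_5

The matrix has rank 5 with 2's on the diagonal. Reading the off-diagonal entries as Dynkin edges (a single edge where a_ij = a_ji = -1; a double or triple edge where a_ij * a_ji = 2 or 3), the diagram is a chain of 5 nodes with single edges (A_5). One simple-root ordering that puts it in standard form is (alpha_3, alpha_2, alpha_1, alpha_5, alpha_4). So the algebra is type A_5, i.e. sl(6).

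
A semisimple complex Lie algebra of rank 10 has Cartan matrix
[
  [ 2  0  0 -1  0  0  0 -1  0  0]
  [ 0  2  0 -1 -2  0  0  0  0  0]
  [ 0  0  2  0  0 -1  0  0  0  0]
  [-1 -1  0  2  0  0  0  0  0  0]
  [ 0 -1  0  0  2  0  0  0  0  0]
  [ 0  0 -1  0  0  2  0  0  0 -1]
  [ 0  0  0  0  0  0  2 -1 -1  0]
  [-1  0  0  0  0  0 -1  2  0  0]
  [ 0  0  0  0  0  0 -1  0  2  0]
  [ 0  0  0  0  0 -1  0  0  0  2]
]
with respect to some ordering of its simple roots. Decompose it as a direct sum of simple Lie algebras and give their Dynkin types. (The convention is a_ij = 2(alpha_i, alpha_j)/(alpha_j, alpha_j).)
A_3 (sl(4)) + B_7 (so(15))

The diagram associated to this matrix has two connected components: the simple roots {alpha_3, alpha_6, alpha_10} form a chain of 3 nodes with single edges (A_3), and {alpha_1, alpha_2, alpha_4, alpha_5, alpha_7, alpha_8, alpha_9} form a chain of 7 nodes with a double edge at one end; the terminal node there is the unique short simple root (B_7). A semisimple Lie algebra decomposes uniquely as the direct sum of simple ideals, one per connected component of its Dynkin diagram, so g ≅ A_3 ⊕ B_7 (dimension 15 + 105 = 120).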